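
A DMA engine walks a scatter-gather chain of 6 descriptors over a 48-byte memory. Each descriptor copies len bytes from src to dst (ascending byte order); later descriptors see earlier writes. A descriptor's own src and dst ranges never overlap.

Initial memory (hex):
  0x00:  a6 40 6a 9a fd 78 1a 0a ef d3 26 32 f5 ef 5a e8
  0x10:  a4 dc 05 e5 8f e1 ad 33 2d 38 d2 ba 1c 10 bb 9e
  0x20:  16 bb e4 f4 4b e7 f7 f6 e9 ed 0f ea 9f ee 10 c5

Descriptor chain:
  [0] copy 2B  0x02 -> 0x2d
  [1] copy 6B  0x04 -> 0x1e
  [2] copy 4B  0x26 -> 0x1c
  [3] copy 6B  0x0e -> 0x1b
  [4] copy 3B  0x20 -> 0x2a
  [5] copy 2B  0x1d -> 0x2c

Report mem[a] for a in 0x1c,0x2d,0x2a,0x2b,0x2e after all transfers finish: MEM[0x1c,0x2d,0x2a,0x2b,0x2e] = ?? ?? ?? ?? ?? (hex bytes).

[0] 0x02->0x2d len=2 : 6a 9a
[1] 0x04->0x1e len=6 : fd 78 1a 0a ef d3
[2] 0x26->0x1c len=4 : f7 f6 e9 ed
[3] 0x0e->0x1b len=6 : 5a e8 a4 dc 05 e5
[4] 0x20->0x2a len=3 : e5 0a ef
[5] 0x1d->0x2c len=2 : a4 dc
query mem[0x1c]=0xe8, mem[0x2d]=0xdc, mem[0x2a]=0xe5, mem[0x2b]=0x0a, mem[0x2e]=0x9a

MEM[0x1c,0x2d,0x2a,0x2b,0x2e] = e8 dc e5 0a 9a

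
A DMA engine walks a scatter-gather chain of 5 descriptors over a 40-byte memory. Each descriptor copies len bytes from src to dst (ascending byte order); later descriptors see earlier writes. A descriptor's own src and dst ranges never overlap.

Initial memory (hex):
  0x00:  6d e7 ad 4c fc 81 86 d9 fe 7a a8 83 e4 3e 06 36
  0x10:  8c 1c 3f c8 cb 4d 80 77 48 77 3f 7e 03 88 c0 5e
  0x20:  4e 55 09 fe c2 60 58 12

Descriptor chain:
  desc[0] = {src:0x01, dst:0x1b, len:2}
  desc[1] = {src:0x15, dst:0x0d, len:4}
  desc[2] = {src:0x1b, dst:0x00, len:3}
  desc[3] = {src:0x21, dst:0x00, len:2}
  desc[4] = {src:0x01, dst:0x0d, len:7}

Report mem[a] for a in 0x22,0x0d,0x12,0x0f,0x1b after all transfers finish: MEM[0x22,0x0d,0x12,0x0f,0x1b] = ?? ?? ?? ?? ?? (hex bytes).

MEM[0x22,0x0d,0x12,0x0f,0x1b] = 09 09 86 4c e7

#0 dst[0x1b+2] := {0xe7,0xad}
#1 dst[0x0d+4] := {0x4d,0x80,0x77,0x48}
#2 dst[0x00+3] := {0xe7,0xad,0x88}
#3 dst[0x00+2] := {0x55,0x09}
#4 dst[0x0d+7] := {0x09,0x88,0x4c,0xfc,0x81,0x86,0xd9}
query mem[0x22]=0x09, mem[0x0d]=0x09, mem[0x12]=0x86, mem[0x0f]=0x4c, mem[0x1b]=0xe7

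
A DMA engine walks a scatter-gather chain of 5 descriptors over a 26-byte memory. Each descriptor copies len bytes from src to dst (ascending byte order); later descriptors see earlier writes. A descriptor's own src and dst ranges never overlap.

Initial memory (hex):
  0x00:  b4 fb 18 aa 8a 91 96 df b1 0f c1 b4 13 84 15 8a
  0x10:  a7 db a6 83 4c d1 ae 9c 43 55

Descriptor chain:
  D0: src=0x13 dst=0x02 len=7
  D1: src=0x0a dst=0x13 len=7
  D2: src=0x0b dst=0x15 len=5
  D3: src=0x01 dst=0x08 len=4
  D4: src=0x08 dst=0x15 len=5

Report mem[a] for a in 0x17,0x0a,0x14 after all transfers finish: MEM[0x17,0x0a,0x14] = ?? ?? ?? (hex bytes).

  after D0: wrote 7B at 0x02 = 834cd1ae9c4355
  after D1: wrote 7B at 0x13 = c1b41384158aa7
  after D2: wrote 5B at 0x15 = b41384158a
  after D3: wrote 4B at 0x08 = fb834cd1
  after D4: wrote 5B at 0x15 = fb834cd113
query mem[0x17]=0x4c, mem[0x0a]=0x4c, mem[0x14]=0xb4

MEM[0x17,0x0a,0x14] = 4c 4c b4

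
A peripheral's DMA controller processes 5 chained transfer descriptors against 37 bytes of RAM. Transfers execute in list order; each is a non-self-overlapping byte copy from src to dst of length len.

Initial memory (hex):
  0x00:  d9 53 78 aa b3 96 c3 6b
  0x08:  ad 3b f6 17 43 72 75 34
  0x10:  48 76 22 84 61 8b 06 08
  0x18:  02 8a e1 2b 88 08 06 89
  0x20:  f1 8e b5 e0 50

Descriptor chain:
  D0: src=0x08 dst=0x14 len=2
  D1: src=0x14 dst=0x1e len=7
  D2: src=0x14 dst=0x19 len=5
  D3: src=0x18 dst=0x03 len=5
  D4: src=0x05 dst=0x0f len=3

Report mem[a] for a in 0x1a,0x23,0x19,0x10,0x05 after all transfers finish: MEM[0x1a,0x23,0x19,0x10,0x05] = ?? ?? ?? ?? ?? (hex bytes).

MEM[0x1a,0x23,0x19,0x10,0x05] = 3b 8a ad 06 3b

#0 dst[0x14+2] := {0xad,0x3b}
#1 dst[0x1e+7] := {0xad,0x3b,0x06,0x08,0x02,0x8a,0xe1}
#2 dst[0x19+5] := {0xad,0x3b,0x06,0x08,0x02}
#3 dst[0x03+5] := {0x02,0xad,0x3b,0x06,0x08}
#4 dst[0x0f+3] := {0x3b,0x06,0x08}
query mem[0x1a]=0x3b, mem[0x23]=0x8a, mem[0x19]=0xad, mem[0x10]=0x06, mem[0x05]=0x3b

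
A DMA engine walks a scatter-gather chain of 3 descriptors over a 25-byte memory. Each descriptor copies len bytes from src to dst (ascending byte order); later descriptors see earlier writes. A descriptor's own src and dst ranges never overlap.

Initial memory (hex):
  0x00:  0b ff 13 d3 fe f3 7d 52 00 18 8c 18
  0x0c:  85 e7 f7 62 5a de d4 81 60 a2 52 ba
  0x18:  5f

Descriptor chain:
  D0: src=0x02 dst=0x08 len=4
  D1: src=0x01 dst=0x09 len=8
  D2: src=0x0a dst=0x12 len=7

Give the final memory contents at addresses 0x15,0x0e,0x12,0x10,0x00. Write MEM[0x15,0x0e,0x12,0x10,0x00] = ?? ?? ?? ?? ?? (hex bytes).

MEM[0x15,0x0e,0x12,0x10,0x00] = f3 7d 13 13 0b

[0] 0x02->0x08 len=4 : 13 d3 fe f3
[1] 0x01->0x09 len=8 : ff 13 d3 fe f3 7d 52 13
[2] 0x0a->0x12 len=7 : 13 d3 fe f3 7d 52 13
query mem[0x15]=0xf3, mem[0x0e]=0x7d, mem[0x12]=0x13, mem[0x10]=0x13, mem[0x00]=0x0b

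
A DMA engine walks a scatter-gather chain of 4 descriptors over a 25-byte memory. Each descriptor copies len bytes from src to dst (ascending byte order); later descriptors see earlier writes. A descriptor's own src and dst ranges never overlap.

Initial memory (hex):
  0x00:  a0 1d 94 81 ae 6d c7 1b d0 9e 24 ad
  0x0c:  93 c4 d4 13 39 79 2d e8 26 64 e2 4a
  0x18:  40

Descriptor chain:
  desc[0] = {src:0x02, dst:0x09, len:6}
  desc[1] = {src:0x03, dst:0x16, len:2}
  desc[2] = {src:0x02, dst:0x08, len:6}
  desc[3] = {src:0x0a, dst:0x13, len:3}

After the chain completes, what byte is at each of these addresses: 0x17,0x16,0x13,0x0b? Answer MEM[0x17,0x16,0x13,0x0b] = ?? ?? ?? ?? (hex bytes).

MEM[0x17,0x16,0x13,0x0b] = ae 81 ae 6d

  after D0: wrote 6B at 0x09 = 9481ae6dc71b
  after D1: wrote 2B at 0x16 = 81ae
  after D2: wrote 6B at 0x08 = 9481ae6dc71b
  after D3: wrote 3B at 0x13 = ae6dc7
query mem[0x17]=0xae, mem[0x16]=0x81, mem[0x13]=0xae, mem[0x0b]=0x6d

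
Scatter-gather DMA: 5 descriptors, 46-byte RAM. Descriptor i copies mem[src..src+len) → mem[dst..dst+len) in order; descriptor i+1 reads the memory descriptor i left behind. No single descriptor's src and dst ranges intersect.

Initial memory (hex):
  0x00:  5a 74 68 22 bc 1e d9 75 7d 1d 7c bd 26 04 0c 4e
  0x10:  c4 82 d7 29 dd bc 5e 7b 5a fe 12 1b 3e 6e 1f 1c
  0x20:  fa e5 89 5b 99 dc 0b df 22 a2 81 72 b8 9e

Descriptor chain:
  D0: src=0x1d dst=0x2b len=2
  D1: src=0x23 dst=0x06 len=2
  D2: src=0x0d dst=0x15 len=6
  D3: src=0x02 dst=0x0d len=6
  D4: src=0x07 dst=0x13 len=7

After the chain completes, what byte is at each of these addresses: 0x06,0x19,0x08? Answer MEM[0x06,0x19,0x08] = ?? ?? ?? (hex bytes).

  after D0: wrote 2B at 0x2b = 6e1f
  after D1: wrote 2B at 0x06 = 5b99
  after D2: wrote 6B at 0x15 = 040c4ec482d7
  after D3: wrote 6B at 0x0d = 6822bc1e5b99
  after D4: wrote 7B at 0x13 = 997d1d7cbd2668
query mem[0x06]=0x5b, mem[0x19]=0x68, mem[0x08]=0x7d

MEM[0x06,0x19,0x08] = 5b 68 7d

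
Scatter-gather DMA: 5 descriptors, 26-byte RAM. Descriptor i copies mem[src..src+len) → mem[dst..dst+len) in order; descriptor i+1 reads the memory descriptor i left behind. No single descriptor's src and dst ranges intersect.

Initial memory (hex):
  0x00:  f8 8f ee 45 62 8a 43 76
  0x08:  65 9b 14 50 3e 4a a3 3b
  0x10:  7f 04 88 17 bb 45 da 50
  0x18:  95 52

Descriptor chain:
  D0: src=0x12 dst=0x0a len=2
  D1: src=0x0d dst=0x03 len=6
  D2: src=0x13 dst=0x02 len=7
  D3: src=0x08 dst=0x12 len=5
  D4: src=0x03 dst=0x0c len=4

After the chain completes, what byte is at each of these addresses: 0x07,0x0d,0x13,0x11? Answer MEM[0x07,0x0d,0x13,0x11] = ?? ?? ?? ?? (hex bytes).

MEM[0x07,0x0d,0x13,0x11] = 95 45 9b 04

[0] 0x12->0x0a len=2 : 88 17
[1] 0x0d->0x03 len=6 : 4a a3 3b 7f 04 88
[2] 0x13->0x02 len=7 : 17 bb 45 da 50 95 52
[3] 0x08->0x12 len=5 : 52 9b 88 17 3e
[4] 0x03->0x0c len=4 : bb 45 da 50
query mem[0x07]=0x95, mem[0x0d]=0x45, mem[0x13]=0x9b, mem[0x11]=0x04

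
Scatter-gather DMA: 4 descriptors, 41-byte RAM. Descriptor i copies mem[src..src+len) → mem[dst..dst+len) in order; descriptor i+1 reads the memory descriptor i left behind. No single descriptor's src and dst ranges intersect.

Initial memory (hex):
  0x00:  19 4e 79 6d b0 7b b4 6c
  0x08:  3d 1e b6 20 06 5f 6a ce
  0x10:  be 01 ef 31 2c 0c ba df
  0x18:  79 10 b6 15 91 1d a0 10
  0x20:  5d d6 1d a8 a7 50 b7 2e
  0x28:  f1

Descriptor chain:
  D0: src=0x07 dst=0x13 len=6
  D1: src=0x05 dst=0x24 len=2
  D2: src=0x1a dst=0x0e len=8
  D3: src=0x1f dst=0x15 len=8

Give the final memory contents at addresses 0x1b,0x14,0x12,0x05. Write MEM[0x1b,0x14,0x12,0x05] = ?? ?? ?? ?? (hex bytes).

MEM[0x1b,0x14,0x12,0x05] = b4 5d a0 7b

D0: mem[0x13..0x18] <- [6c 3d 1e b6 20 06]
D1: mem[0x24..0x25] <- [7b b4]
D2: mem[0x0e..0x15] <- [b6 15 91 1d a0 10 5d d6]
D3: mem[0x15..0x1c] <- [10 5d d6 1d a8 7b b4 b7]
query mem[0x1b]=0xb4, mem[0x14]=0x5d, mem[0x12]=0xa0, mem[0x05]=0x7b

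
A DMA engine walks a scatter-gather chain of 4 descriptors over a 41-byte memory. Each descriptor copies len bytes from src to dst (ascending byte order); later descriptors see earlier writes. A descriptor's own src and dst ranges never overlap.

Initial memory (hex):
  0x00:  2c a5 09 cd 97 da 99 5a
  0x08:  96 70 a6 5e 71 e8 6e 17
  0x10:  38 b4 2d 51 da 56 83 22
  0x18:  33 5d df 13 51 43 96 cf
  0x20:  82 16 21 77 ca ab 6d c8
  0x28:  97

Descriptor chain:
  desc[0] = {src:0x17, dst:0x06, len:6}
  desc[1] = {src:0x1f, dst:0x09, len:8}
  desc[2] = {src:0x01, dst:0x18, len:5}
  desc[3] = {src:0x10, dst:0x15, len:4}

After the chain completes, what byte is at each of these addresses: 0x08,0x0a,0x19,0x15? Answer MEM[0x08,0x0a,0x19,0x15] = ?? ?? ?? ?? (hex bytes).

MEM[0x08,0x0a,0x19,0x15] = 5d 82 09 6d

#0 dst[0x06+6] := {0x22,0x33,0x5d,0xdf,0x13,0x51}
#1 dst[0x09+8] := {0xcf,0x82,0x16,0x21,0x77,0xca,0xab,0x6d}
#2 dst[0x18+5] := {0xa5,0x09,0xcd,0x97,0xda}
#3 dst[0x15+4] := {0x6d,0xb4,0x2d,0x51}
query mem[0x08]=0x5d, mem[0x0a]=0x82, mem[0x19]=0x09, mem[0x15]=0x6d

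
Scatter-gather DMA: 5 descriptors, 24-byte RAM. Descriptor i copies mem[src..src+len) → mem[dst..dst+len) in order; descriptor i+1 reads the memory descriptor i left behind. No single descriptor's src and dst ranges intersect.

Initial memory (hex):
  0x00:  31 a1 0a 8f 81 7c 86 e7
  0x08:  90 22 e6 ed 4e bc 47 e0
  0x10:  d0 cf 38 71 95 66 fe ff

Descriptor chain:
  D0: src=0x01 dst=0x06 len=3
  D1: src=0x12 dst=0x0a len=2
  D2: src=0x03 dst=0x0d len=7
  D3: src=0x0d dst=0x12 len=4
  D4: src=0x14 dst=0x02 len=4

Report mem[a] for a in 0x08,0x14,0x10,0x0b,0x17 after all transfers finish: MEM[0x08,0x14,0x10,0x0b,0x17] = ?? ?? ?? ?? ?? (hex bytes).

D0: mem[0x06..0x08] <- [a1 0a 8f]
D1: mem[0x0a..0x0b] <- [38 71]
D2: mem[0x0d..0x13] <- [8f 81 7c a1 0a 8f 22]
D3: mem[0x12..0x15] <- [8f 81 7c a1]
D4: mem[0x02..0x05] <- [7c a1 fe ff]
query mem[0x08]=0x8f, mem[0x14]=0x7c, mem[0x10]=0xa1, mem[0x0b]=0x71, mem[0x17]=0xff

MEM[0x08,0x14,0x10,0x0b,0x17] = 8f 7c a1 71 ff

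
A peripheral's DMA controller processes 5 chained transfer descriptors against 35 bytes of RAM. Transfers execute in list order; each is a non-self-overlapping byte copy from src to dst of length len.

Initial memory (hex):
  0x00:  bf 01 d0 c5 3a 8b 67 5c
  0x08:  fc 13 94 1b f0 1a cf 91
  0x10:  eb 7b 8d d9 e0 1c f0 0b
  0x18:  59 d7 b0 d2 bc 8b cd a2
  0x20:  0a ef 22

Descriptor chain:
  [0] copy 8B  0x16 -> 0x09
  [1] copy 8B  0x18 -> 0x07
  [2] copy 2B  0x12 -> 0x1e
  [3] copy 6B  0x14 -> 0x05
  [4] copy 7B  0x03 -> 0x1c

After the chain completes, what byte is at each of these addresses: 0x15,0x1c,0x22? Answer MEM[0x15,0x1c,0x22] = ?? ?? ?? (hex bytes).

#0 dst[0x09+8] := {0xf0,0x0b,0x59,0xd7,0xb0,0xd2,0xbc,0x8b}
#1 dst[0x07+8] := {0x59,0xd7,0xb0,0xd2,0xbc,0x8b,0xcd,0xa2}
#2 dst[0x1e+2] := {0x8d,0xd9}
#3 dst[0x05+6] := {0xe0,0x1c,0xf0,0x0b,0x59,0xd7}
#4 dst[0x1c+7] := {0xc5,0x3a,0xe0,0x1c,0xf0,0x0b,0x59}
query mem[0x15]=0x1c, mem[0x1c]=0xc5, mem[0x22]=0x59

MEM[0x15,0x1c,0x22] = 1c c5 59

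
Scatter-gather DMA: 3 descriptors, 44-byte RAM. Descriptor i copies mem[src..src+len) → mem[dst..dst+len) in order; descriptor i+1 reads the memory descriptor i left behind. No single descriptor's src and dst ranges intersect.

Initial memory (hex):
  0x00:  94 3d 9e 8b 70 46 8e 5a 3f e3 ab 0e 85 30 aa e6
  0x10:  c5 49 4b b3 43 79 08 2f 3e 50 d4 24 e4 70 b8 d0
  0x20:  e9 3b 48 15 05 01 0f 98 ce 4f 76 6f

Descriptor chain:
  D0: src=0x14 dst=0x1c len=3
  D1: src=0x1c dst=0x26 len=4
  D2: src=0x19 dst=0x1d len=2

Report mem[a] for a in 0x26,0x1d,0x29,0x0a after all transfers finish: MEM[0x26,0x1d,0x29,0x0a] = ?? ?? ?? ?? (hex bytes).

MEM[0x26,0x1d,0x29,0x0a] = 43 50 d0 ab

[0] 0x14->0x1c len=3 : 43 79 08
[1] 0x1c->0x26 len=4 : 43 79 08 d0
[2] 0x19->0x1d len=2 : 50 d4
query mem[0x26]=0x43, mem[0x1d]=0x50, mem[0x29]=0xd0, mem[0x0a]=0xab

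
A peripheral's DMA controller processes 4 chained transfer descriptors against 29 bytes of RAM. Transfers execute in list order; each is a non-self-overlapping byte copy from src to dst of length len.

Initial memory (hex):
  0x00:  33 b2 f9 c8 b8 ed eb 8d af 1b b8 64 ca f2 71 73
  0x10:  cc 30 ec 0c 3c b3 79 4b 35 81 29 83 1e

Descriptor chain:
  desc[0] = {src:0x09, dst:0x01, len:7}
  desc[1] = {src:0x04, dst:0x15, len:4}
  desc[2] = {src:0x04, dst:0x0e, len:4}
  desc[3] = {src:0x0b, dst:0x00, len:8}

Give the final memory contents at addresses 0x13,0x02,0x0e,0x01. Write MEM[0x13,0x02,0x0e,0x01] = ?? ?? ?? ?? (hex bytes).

MEM[0x13,0x02,0x0e,0x01] = 0c f2 ca ca

#0 dst[0x01+7] := {0x1b,0xb8,0x64,0xca,0xf2,0x71,0x73}
#1 dst[0x15+4] := {0xca,0xf2,0x71,0x73}
#2 dst[0x0e+4] := {0xca,0xf2,0x71,0x73}
#3 dst[0x00+8] := {0x64,0xca,0xf2,0xca,0xf2,0x71,0x73,0xec}
query mem[0x13]=0x0c, mem[0x02]=0xf2, mem[0x0e]=0xca, mem[0x01]=0xca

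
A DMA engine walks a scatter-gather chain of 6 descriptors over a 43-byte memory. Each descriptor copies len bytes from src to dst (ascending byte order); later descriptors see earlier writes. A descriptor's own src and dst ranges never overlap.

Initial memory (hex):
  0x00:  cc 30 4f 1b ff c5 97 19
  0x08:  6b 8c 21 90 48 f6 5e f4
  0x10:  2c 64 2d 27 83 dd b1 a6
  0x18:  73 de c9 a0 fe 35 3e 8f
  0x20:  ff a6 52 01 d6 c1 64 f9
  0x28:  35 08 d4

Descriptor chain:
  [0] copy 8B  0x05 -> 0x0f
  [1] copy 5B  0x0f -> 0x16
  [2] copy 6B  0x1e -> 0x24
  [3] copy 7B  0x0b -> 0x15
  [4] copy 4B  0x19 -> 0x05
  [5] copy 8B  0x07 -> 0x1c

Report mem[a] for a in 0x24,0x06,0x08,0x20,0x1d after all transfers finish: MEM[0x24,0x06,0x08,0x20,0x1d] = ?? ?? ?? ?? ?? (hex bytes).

D0: mem[0x0f..0x16] <- [c5 97 19 6b 8c 21 90 48]
D1: mem[0x16..0x1a] <- [c5 97 19 6b 8c]
D2: mem[0x24..0x29] <- [3e 8f ff a6 52 01]
D3: mem[0x15..0x1b] <- [90 48 f6 5e c5 97 19]
D4: mem[0x05..0x08] <- [c5 97 19 fe]
D5: mem[0x1c..0x23] <- [19 fe 8c 21 90 48 f6 5e]
query mem[0x24]=0x3e, mem[0x06]=0x97, mem[0x08]=0xfe, mem[0x20]=0x90, mem[0x1d]=0xfe

MEM[0x24,0x06,0x08,0x20,0x1d] = 3e 97 fe 90 fe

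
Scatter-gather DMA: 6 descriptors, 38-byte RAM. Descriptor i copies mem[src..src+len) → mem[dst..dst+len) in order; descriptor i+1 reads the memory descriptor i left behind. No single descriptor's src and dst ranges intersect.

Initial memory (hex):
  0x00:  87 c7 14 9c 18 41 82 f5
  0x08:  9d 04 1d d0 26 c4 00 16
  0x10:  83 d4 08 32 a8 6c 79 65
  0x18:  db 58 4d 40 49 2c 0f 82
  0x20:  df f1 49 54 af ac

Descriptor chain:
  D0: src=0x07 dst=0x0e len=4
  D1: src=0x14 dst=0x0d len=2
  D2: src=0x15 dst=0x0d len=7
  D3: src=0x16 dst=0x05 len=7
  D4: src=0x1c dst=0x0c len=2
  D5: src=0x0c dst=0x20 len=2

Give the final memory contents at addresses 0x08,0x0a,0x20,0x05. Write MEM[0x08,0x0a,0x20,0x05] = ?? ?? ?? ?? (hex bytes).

MEM[0x08,0x0a,0x20,0x05] = 58 40 49 79

[0] 0x07->0x0e len=4 : f5 9d 04 1d
[1] 0x14->0x0d len=2 : a8 6c
[2] 0x15->0x0d len=7 : 6c 79 65 db 58 4d 40
[3] 0x16->0x05 len=7 : 79 65 db 58 4d 40 49
[4] 0x1c->0x0c len=2 : 49 2c
[5] 0x0c->0x20 len=2 : 49 2c
query mem[0x08]=0x58, mem[0x0a]=0x40, mem[0x20]=0x49, mem[0x05]=0x79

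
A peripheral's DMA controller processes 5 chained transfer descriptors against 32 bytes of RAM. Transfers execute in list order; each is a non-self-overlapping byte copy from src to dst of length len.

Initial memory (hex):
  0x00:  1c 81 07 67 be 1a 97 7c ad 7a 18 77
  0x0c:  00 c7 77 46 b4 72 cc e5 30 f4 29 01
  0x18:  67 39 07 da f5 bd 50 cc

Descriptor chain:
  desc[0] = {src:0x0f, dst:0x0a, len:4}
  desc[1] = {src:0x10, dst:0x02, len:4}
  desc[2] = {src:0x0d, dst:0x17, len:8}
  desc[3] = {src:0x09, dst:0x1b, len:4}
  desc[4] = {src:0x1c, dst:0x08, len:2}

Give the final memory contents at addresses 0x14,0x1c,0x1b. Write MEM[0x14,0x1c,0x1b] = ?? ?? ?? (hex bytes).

MEM[0x14,0x1c,0x1b] = 30 46 7a

  after D0: wrote 4B at 0x0a = 46b472cc
  after D1: wrote 4B at 0x02 = b472cce5
  after D2: wrote 8B at 0x17 = cc7746b472cce530
  after D3: wrote 4B at 0x1b = 7a46b472
  after D4: wrote 2B at 0x08 = 46b4
query mem[0x14]=0x30, mem[0x1c]=0x46, mem[0x1b]=0x7a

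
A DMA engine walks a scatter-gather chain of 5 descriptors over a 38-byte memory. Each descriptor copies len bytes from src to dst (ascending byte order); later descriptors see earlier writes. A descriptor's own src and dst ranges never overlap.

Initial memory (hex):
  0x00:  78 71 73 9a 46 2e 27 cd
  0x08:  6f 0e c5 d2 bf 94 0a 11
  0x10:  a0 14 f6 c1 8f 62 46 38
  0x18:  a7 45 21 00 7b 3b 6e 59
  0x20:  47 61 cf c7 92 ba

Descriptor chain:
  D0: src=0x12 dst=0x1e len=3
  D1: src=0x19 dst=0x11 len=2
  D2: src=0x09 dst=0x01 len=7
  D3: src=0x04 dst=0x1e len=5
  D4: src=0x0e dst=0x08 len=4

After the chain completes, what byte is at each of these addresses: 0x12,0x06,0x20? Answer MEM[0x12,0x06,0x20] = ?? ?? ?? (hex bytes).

MEM[0x12,0x06,0x20] = 21 0a 0a

[0] 0x12->0x1e len=3 : f6 c1 8f
[1] 0x19->0x11 len=2 : 45 21
[2] 0x09->0x01 len=7 : 0e c5 d2 bf 94 0a 11
[3] 0x04->0x1e len=5 : bf 94 0a 11 6f
[4] 0x0e->0x08 len=4 : 0a 11 a0 45
query mem[0x12]=0x21, mem[0x06]=0x0a, mem[0x20]=0x0a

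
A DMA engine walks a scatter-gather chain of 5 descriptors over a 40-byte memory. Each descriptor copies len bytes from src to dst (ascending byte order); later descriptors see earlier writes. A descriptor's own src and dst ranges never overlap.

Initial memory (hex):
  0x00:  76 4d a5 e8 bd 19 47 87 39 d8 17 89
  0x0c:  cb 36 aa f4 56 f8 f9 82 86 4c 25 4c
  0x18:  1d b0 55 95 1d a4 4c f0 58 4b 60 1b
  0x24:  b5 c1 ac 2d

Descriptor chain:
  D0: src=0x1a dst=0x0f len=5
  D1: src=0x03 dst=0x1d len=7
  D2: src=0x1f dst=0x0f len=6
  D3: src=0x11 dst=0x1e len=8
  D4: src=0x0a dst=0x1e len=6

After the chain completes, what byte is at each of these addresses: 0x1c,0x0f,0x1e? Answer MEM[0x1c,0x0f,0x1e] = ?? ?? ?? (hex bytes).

D0: mem[0x0f..0x13] <- [55 95 1d a4 4c]
D1: mem[0x1d..0x23] <- [e8 bd 19 47 87 39 d8]
D2: mem[0x0f..0x14] <- [19 47 87 39 d8 b5]
D3: mem[0x1e..0x25] <- [87 39 d8 b5 4c 25 4c 1d]
D4: mem[0x1e..0x23] <- [17 89 cb 36 aa 19]
query mem[0x1c]=0x1d, mem[0x0f]=0x19, mem[0x1e]=0x17

MEM[0x1c,0x0f,0x1e] = 1d 19 17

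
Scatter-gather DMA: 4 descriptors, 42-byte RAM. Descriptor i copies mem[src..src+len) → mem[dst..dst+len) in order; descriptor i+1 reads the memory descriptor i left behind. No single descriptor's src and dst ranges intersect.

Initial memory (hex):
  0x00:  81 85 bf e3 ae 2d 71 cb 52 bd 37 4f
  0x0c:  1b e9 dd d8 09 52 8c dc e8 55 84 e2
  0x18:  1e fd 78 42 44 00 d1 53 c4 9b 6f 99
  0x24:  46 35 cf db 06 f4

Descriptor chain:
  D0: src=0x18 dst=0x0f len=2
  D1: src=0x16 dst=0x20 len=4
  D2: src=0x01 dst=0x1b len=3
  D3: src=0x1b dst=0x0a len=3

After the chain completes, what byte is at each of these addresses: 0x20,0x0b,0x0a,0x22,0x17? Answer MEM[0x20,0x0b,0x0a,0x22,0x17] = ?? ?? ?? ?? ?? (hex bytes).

[0] 0x18->0x0f len=2 : 1e fd
[1] 0x16->0x20 len=4 : 84 e2 1e fd
[2] 0x01->0x1b len=3 : 85 bf e3
[3] 0x1b->0x0a len=3 : 85 bf e3
query mem[0x20]=0x84, mem[0x0b]=0xbf, mem[0x0a]=0x85, mem[0x22]=0x1e, mem[0x17]=0xe2

MEM[0x20,0x0b,0x0a,0x22,0x17] = 84 bf 85 1e e2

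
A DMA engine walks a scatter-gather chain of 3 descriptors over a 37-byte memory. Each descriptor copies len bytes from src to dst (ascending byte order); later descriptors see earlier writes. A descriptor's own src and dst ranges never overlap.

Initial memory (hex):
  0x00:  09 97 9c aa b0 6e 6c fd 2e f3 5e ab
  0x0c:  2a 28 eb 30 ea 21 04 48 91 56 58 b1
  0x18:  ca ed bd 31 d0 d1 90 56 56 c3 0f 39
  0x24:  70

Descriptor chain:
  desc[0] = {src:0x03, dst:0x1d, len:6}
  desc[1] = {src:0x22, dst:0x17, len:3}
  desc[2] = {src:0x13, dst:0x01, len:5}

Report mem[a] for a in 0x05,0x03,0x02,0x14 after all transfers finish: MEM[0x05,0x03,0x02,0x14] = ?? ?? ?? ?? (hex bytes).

[0] 0x03->0x1d len=6 : aa b0 6e 6c fd 2e
[1] 0x22->0x17 len=3 : 2e 39 70
[2] 0x13->0x01 len=5 : 48 91 56 58 2e
query mem[0x05]=0x2e, mem[0x03]=0x56, mem[0x02]=0x91, mem[0x14]=0x91

MEM[0x05,0x03,0x02,0x14] = 2e 56 91 91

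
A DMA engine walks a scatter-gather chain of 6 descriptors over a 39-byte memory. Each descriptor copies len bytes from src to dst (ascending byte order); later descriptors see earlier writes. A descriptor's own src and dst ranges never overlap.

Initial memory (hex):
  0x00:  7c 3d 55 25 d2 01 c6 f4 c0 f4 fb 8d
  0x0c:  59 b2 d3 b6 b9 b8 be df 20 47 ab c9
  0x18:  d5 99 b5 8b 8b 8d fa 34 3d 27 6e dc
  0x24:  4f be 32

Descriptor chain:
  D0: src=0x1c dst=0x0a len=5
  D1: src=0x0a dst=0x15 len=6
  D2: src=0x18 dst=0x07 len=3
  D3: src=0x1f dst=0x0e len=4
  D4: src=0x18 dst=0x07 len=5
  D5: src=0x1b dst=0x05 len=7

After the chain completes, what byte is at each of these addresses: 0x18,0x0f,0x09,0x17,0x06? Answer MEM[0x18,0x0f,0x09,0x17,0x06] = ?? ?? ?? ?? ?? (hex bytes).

MEM[0x18,0x0f,0x09,0x17,0x06] = 34 3d 34 fa 8b

  after D0: wrote 5B at 0x0a = 8b8dfa343d
  after D1: wrote 6B at 0x15 = 8b8dfa343db6
  after D2: wrote 3B at 0x07 = 343db6
  after D3: wrote 4B at 0x0e = 343d276e
  after D4: wrote 5B at 0x07 = 343db68b8b
  after D5: wrote 7B at 0x05 = 8b8b8dfa343d27
query mem[0x18]=0x34, mem[0x0f]=0x3d, mem[0x09]=0x34, mem[0x17]=0xfa, mem[0x06]=0x8b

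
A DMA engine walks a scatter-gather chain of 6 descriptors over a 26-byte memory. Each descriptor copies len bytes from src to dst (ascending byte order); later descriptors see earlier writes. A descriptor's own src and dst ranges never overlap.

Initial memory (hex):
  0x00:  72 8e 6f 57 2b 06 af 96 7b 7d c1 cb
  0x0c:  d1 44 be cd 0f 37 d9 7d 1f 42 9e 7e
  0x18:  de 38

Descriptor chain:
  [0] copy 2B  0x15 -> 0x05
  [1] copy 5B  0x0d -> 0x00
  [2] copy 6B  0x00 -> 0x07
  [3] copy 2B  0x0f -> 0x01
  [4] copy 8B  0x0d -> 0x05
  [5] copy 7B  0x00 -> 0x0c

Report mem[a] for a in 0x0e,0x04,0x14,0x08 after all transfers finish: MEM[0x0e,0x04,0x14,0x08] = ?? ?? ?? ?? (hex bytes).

  after D0: wrote 2B at 0x05 = 429e
  after D1: wrote 5B at 0x00 = 44becd0f37
  after D2: wrote 6B at 0x07 = 44becd0f3742
  after D3: wrote 2B at 0x01 = cd0f
  after D4: wrote 8B at 0x05 = 44becd0f37d97d1f
  after D5: wrote 7B at 0x0c = 44cd0f0f3744be
query mem[0x0e]=0x0f, mem[0x04]=0x37, mem[0x14]=0x1f, mem[0x08]=0x0f

MEM[0x0e,0x04,0x14,0x08] = 0f 37 1f 0f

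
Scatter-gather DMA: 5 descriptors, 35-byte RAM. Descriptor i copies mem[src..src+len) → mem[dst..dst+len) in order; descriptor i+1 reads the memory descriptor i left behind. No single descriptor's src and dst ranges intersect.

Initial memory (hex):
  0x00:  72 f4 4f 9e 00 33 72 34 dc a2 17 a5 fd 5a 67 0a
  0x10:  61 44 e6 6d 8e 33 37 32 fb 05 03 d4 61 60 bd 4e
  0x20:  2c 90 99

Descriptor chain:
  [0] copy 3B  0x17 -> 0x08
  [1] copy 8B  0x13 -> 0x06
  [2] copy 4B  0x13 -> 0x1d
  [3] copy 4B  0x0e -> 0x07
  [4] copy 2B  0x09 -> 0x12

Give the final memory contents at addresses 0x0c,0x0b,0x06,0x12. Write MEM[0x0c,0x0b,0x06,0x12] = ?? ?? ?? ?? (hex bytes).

MEM[0x0c,0x0b,0x06,0x12] = 05 fb 6d 61

#0 dst[0x08+3] := {0x32,0xfb,0x05}
#1 dst[0x06+8] := {0x6d,0x8e,0x33,0x37,0x32,0xfb,0x05,0x03}
#2 dst[0x1d+4] := {0x6d,0x8e,0x33,0x37}
#3 dst[0x07+4] := {0x67,0x0a,0x61,0x44}
#4 dst[0x12+2] := {0x61,0x44}
query mem[0x0c]=0x05, mem[0x0b]=0xfb, mem[0x06]=0x6d, mem[0x12]=0x61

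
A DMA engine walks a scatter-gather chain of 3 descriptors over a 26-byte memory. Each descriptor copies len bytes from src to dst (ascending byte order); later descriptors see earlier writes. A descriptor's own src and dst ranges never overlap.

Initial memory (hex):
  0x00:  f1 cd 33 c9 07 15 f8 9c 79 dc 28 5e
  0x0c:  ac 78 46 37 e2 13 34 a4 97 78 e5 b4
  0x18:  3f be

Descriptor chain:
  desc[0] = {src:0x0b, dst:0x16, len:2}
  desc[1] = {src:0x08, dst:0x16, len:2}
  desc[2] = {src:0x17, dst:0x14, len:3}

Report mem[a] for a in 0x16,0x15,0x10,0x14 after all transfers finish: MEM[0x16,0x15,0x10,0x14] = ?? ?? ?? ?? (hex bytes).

#0 dst[0x16+2] := {0x5e,0xac}
#1 dst[0x16+2] := {0x79,0xdc}
#2 dst[0x14+3] := {0xdc,0x3f,0xbe}
query mem[0x16]=0xbe, mem[0x15]=0x3f, mem[0x10]=0xe2, mem[0x14]=0xdc

MEM[0x16,0x15,0x10,0x14] = be 3f e2 dc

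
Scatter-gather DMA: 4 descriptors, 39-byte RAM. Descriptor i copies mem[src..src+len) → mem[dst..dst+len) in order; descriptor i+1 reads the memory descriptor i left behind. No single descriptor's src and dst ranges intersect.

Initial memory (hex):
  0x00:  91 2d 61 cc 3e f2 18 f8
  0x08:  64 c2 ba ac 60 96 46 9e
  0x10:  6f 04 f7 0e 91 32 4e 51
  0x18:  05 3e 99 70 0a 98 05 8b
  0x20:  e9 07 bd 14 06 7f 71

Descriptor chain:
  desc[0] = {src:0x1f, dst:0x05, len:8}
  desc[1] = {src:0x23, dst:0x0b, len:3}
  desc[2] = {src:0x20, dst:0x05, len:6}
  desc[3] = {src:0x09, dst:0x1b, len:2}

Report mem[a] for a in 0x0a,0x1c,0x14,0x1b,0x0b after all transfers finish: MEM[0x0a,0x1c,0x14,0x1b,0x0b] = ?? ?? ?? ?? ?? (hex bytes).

MEM[0x0a,0x1c,0x14,0x1b,0x0b] = 7f 7f 91 06 14

  after D0: wrote 8B at 0x05 = 8be907bd14067f71
  after D1: wrote 3B at 0x0b = 14067f
  after D2: wrote 6B at 0x05 = e907bd14067f
  after D3: wrote 2B at 0x1b = 067f
query mem[0x0a]=0x7f, mem[0x1c]=0x7f, mem[0x14]=0x91, mem[0x1b]=0x06, mem[0x0b]=0x14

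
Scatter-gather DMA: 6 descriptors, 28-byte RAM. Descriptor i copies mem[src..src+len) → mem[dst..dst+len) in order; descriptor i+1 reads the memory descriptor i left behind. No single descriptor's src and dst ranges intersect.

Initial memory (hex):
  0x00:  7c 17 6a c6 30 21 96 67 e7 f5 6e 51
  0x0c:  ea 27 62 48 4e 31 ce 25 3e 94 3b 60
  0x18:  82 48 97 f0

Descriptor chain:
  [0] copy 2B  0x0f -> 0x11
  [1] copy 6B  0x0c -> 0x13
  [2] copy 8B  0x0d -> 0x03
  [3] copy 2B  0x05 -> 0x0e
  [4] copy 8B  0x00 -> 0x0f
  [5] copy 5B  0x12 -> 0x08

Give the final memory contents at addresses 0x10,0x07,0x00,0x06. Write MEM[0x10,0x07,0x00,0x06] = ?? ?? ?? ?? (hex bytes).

D0: mem[0x11..0x12] <- [48 4e]
D1: mem[0x13..0x18] <- [ea 27 62 48 4e 48]
D2: mem[0x03..0x0a] <- [27 62 48 4e 48 4e ea 27]
D3: mem[0x0e..0x0f] <- [48 4e]
D4: mem[0x0f..0x16] <- [7c 17 6a 27 62 48 4e 48]
D5: mem[0x08..0x0c] <- [27 62 48 4e 48]
query mem[0x10]=0x17, mem[0x07]=0x48, mem[0x00]=0x7c, mem[0x06]=0x4e

MEM[0x10,0x07,0x00,0x06] = 17 48 7c 4e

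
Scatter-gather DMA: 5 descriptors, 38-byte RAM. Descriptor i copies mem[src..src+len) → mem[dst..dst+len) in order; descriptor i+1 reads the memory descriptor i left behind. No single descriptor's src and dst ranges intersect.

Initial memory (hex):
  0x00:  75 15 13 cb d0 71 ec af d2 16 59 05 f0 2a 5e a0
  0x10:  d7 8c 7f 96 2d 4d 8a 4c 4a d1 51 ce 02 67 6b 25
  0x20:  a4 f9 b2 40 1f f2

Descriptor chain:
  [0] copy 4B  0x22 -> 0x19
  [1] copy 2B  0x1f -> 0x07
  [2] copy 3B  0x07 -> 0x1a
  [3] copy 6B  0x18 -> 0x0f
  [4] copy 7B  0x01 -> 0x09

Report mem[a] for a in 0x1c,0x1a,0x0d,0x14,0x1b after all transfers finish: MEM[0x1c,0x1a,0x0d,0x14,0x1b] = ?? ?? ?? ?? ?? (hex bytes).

  after D0: wrote 4B at 0x19 = b2401ff2
  after D1: wrote 2B at 0x07 = 25a4
  after D2: wrote 3B at 0x1a = 25a416
  after D3: wrote 6B at 0x0f = 4ab225a41667
  after D4: wrote 7B at 0x09 = 1513cbd071ec25
query mem[0x1c]=0x16, mem[0x1a]=0x25, mem[0x0d]=0x71, mem[0x14]=0x67, mem[0x1b]=0xa4

MEM[0x1c,0x1a,0x0d,0x14,0x1b] = 16 25 71 67 a4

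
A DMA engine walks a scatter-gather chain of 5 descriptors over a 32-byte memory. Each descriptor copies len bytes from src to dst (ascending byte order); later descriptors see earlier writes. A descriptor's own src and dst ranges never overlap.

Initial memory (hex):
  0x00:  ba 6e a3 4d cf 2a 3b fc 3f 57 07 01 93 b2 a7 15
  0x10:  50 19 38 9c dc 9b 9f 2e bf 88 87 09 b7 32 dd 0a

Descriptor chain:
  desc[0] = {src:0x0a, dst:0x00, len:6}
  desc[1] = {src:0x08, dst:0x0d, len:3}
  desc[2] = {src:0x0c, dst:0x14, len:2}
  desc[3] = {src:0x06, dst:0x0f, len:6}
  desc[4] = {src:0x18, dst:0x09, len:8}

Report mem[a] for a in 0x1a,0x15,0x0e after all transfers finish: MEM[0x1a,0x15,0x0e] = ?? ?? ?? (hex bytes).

#0 dst[0x00+6] := {0x07,0x01,0x93,0xb2,0xa7,0x15}
#1 dst[0x0d+3] := {0x3f,0x57,0x07}
#2 dst[0x14+2] := {0x93,0x3f}
#3 dst[0x0f+6] := {0x3b,0xfc,0x3f,0x57,0x07,0x01}
#4 dst[0x09+8] := {0xbf,0x88,0x87,0x09,0xb7,0x32,0xdd,0x0a}
query mem[0x1a]=0x87, mem[0x15]=0x3f, mem[0x0e]=0x32

MEM[0x1a,0x15,0x0e] = 87 3f 32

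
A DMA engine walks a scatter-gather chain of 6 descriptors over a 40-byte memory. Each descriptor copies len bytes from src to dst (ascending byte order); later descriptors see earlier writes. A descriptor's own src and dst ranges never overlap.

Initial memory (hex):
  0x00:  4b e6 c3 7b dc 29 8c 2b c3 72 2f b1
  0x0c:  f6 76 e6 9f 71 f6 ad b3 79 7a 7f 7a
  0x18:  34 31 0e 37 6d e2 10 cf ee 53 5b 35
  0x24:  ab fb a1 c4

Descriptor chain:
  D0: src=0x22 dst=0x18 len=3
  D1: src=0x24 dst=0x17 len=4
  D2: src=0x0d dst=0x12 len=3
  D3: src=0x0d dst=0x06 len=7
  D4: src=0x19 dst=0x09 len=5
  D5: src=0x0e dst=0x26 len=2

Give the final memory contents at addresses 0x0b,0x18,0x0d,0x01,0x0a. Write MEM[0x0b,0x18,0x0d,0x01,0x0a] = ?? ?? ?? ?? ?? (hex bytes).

[0] 0x22->0x18 len=3 : 5b 35 ab
[1] 0x24->0x17 len=4 : ab fb a1 c4
[2] 0x0d->0x12 len=3 : 76 e6 9f
[3] 0x0d->0x06 len=7 : 76 e6 9f 71 f6 76 e6
[4] 0x19->0x09 len=5 : a1 c4 37 6d e2
[5] 0x0e->0x26 len=2 : e6 9f
query mem[0x0b]=0x37, mem[0x18]=0xfb, mem[0x0d]=0xe2, mem[0x01]=0xe6, mem[0x0a]=0xc4

MEM[0x0b,0x18,0x0d,0x01,0x0a] = 37 fb e2 e6 c4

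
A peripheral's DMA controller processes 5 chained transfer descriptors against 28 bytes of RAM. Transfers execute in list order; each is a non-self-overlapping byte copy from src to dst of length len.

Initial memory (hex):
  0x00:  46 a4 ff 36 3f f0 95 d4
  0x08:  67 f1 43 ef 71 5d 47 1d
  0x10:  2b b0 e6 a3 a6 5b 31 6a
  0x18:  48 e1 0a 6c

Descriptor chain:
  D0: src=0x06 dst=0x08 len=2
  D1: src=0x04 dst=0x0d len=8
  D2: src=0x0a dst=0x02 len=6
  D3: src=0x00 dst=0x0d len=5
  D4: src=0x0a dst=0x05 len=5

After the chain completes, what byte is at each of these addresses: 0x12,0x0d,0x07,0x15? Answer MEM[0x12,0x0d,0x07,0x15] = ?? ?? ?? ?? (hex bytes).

MEM[0x12,0x0d,0x07,0x15] = d4 46 71 5b

D0: mem[0x08..0x09] <- [95 d4]
D1: mem[0x0d..0x14] <- [3f f0 95 d4 95 d4 43 ef]
D2: mem[0x02..0x07] <- [43 ef 71 3f f0 95]
D3: mem[0x0d..0x11] <- [46 a4 43 ef 71]
D4: mem[0x05..0x09] <- [43 ef 71 46 a4]
query mem[0x12]=0xd4, mem[0x0d]=0x46, mem[0x07]=0x71, mem[0x15]=0x5b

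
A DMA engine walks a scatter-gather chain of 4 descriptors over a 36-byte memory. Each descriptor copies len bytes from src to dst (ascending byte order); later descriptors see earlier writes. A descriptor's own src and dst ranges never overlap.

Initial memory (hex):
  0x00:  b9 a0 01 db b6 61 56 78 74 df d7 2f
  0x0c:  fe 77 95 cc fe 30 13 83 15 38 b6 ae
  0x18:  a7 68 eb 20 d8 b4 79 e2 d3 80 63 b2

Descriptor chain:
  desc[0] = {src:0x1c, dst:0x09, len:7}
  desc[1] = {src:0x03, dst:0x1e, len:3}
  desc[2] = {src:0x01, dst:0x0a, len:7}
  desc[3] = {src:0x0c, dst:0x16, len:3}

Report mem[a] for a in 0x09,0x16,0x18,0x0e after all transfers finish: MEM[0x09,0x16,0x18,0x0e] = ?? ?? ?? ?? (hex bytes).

#0 dst[0x09+7] := {0xd8,0xb4,0x79,0xe2,0xd3,0x80,0x63}
#1 dst[0x1e+3] := {0xdb,0xb6,0x61}
#2 dst[0x0a+7] := {0xa0,0x01,0xdb,0xb6,0x61,0x56,0x78}
#3 dst[0x16+3] := {0xdb,0xb6,0x61}
query mem[0x09]=0xd8, mem[0x16]=0xdb, mem[0x18]=0x61, mem[0x0e]=0x61

MEM[0x09,0x16,0x18,0x0e] = d8 db 61 61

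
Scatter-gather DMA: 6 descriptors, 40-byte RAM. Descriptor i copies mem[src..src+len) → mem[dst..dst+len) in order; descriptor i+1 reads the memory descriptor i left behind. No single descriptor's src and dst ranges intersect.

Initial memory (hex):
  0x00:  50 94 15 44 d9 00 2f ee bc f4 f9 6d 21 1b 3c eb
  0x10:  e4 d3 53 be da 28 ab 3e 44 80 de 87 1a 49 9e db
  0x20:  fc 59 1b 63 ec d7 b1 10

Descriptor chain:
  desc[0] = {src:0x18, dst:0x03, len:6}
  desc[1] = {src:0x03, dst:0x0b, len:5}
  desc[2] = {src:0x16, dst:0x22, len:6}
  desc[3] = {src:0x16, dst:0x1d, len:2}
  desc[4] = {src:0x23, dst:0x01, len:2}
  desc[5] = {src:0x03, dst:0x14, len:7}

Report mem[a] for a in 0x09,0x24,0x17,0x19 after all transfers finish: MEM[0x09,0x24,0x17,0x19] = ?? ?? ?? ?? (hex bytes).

MEM[0x09,0x24,0x17,0x19] = f4 44 87 49

D0: mem[0x03..0x08] <- [44 80 de 87 1a 49]
D1: mem[0x0b..0x0f] <- [44 80 de 87 1a]
D2: mem[0x22..0x27] <- [ab 3e 44 80 de 87]
D3: mem[0x1d..0x1e] <- [ab 3e]
D4: mem[0x01..0x02] <- [3e 44]
D5: mem[0x14..0x1a] <- [44 80 de 87 1a 49 f4]
query mem[0x09]=0xf4, mem[0x24]=0x44, mem[0x17]=0x87, mem[0x19]=0x49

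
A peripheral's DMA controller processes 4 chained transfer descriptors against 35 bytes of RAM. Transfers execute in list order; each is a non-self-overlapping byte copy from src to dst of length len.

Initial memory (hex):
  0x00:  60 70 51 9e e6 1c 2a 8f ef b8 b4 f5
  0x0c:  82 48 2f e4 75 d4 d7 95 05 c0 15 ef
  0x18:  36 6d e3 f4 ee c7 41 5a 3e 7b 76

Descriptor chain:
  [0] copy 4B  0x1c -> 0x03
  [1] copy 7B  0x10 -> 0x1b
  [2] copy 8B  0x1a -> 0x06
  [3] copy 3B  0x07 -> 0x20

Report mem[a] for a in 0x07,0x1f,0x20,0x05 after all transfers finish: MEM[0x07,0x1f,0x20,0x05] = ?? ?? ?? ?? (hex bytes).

#0 dst[0x03+4] := {0xee,0xc7,0x41,0x5a}
#1 dst[0x1b+7] := {0x75,0xd4,0xd7,0x95,0x05,0xc0,0x15}
#2 dst[0x06+8] := {0xe3,0x75,0xd4,0xd7,0x95,0x05,0xc0,0x15}
#3 dst[0x20+3] := {0x75,0xd4,0xd7}
query mem[0x07]=0x75, mem[0x1f]=0x05, mem[0x20]=0x75, mem[0x05]=0x41

MEM[0x07,0x1f,0x20,0x05] = 75 05 75 41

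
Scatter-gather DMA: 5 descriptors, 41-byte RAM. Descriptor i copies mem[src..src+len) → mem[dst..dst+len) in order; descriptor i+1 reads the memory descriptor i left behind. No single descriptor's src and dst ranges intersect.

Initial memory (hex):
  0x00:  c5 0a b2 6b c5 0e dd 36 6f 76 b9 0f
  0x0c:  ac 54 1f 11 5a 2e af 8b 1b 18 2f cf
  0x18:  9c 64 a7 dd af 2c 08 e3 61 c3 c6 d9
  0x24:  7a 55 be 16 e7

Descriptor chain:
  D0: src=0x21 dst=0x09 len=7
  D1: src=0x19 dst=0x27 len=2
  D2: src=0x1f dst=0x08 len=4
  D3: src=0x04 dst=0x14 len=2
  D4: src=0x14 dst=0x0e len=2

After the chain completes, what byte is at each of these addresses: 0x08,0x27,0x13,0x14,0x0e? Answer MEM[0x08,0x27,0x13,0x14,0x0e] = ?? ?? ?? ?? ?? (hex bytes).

D0: mem[0x09..0x0f] <- [c3 c6 d9 7a 55 be 16]
D1: mem[0x27..0x28] <- [64 a7]
D2: mem[0x08..0x0b] <- [e3 61 c3 c6]
D3: mem[0x14..0x15] <- [c5 0e]
D4: mem[0x0e..0x0f] <- [c5 0e]
query mem[0x08]=0xe3, mem[0x27]=0x64, mem[0x13]=0x8b, mem[0x14]=0xc5, mem[0x0e]=0xc5

MEM[0x08,0x27,0x13,0x14,0x0e] = e3 64 8b c5 c5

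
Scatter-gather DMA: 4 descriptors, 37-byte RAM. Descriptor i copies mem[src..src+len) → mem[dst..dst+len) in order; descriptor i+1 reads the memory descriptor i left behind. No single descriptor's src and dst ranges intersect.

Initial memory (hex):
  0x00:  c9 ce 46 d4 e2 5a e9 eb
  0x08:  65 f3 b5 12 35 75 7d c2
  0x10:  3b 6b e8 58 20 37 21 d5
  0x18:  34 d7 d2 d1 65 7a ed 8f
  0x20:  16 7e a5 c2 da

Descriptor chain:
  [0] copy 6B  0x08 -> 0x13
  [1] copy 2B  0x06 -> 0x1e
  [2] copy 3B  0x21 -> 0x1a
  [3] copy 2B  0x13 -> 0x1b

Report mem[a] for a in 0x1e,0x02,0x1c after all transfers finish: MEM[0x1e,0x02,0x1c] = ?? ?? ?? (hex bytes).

  after D0: wrote 6B at 0x13 = 65f3b5123575
  after D1: wrote 2B at 0x1e = e9eb
  after D2: wrote 3B at 0x1a = 7ea5c2
  after D3: wrote 2B at 0x1b = 65f3
query mem[0x1e]=0xe9, mem[0x02]=0x46, mem[0x1c]=0xf3

MEM[0x1e,0x02,0x1c] = e9 46 f3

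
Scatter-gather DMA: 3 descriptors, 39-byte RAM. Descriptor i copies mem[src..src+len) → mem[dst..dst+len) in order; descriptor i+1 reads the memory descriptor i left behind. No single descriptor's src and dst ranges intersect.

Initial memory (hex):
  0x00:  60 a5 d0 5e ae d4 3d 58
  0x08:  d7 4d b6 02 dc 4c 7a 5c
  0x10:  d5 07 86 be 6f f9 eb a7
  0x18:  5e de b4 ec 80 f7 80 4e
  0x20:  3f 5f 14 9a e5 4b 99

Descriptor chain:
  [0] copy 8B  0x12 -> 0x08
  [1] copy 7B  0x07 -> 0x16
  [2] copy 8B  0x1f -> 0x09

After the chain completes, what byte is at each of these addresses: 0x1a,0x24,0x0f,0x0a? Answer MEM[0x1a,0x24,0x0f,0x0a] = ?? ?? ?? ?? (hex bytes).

MEM[0x1a,0x24,0x0f,0x0a] = f9 e5 4b 3f

  after D0: wrote 8B at 0x08 = 86be6ff9eba75ede
  after D1: wrote 7B at 0x16 = 5886be6ff9eba7
  after D2: wrote 8B at 0x09 = 4e3f5f149ae54b99
query mem[0x1a]=0xf9, mem[0x24]=0xe5, mem[0x0f]=0x4b, mem[0x0a]=0x3f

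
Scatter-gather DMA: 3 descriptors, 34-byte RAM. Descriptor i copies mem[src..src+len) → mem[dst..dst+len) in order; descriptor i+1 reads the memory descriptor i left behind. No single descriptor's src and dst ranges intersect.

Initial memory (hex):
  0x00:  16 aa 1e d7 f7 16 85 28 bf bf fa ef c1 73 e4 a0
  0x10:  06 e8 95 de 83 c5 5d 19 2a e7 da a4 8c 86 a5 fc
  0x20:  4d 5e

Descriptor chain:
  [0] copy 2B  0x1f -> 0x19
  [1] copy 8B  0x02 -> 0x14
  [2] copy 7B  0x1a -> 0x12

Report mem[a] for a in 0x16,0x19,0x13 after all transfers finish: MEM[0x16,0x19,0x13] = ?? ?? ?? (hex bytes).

MEM[0x16,0x19,0x13] = a5 28 bf

D0: mem[0x19..0x1a] <- [fc 4d]
D1: mem[0x14..0x1b] <- [1e d7 f7 16 85 28 bf bf]
D2: mem[0x12..0x18] <- [bf bf 8c 86 a5 fc 4d]
query mem[0x16]=0xa5, mem[0x19]=0x28, mem[0x13]=0xbf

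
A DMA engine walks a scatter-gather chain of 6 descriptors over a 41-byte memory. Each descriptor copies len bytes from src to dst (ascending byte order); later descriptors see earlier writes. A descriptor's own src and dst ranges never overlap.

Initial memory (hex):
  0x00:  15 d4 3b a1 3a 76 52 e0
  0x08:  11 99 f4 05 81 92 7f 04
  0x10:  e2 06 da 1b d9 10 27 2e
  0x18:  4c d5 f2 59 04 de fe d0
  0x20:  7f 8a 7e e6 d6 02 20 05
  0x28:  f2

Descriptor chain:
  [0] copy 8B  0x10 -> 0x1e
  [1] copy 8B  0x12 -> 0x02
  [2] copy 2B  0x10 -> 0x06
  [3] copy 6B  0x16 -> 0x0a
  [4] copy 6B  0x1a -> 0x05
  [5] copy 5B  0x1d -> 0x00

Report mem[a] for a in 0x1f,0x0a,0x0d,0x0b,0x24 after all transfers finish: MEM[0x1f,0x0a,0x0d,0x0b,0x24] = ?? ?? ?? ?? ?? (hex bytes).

  after D0: wrote 8B at 0x1e = e206da1bd910272e
  after D1: wrote 8B at 0x02 = da1bd910272e4cd5
  after D2: wrote 2B at 0x06 = e206
  after D3: wrote 6B at 0x0a = 272e4cd5f259
  after D4: wrote 6B at 0x05 = f25904dee206
  after D5: wrote 5B at 0x00 = dee206da1b
query mem[0x1f]=0x06, mem[0x0a]=0x06, mem[0x0d]=0xd5, mem[0x0b]=0x2e, mem[0x24]=0x27

MEM[0x1f,0x0a,0x0d,0x0b,0x24] = 06 06 d5 2e 27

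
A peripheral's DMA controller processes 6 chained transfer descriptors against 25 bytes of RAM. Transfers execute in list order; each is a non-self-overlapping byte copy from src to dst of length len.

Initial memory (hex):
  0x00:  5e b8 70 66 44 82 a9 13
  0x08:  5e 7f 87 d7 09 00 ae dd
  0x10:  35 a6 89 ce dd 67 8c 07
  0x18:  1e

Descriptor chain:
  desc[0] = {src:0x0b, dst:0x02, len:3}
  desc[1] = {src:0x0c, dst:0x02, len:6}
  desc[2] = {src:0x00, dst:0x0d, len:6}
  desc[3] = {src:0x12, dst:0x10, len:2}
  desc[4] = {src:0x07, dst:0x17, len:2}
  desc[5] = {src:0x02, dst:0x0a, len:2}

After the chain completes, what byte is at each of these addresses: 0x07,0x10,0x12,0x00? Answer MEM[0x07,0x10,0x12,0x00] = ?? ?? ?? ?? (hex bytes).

MEM[0x07,0x10,0x12,0x00] = a6 dd dd 5e

#0 dst[0x02+3] := {0xd7,0x09,0x00}
#1 dst[0x02+6] := {0x09,0x00,0xae,0xdd,0x35,0xa6}
#2 dst[0x0d+6] := {0x5e,0xb8,0x09,0x00,0xae,0xdd}
#3 dst[0x10+2] := {0xdd,0xce}
#4 dst[0x17+2] := {0xa6,0x5e}
#5 dst[0x0a+2] := {0x09,0x00}
query mem[0x07]=0xa6, mem[0x10]=0xdd, mem[0x12]=0xdd, mem[0x00]=0x5e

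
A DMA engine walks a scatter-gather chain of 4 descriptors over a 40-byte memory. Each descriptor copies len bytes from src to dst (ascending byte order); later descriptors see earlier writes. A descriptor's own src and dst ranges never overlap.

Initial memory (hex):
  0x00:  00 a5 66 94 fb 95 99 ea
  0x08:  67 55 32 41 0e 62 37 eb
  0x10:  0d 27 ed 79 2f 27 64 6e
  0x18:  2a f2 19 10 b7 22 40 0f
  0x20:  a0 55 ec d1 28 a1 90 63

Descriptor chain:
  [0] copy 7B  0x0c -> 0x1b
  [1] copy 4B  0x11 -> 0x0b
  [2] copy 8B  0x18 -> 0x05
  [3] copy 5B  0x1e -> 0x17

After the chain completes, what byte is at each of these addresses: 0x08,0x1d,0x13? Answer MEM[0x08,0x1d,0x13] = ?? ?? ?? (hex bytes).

  after D0: wrote 7B at 0x1b = 0e6237eb0d27ed
  after D1: wrote 4B at 0x0b = 27ed792f
  after D2: wrote 8B at 0x05 = 2af2190e6237eb0d
  after D3: wrote 5B at 0x17 = eb0d27edec
query mem[0x08]=0x0e, mem[0x1d]=0x37, mem[0x13]=0x79

MEM[0x08,0x1d,0x13] = 0e 37 79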